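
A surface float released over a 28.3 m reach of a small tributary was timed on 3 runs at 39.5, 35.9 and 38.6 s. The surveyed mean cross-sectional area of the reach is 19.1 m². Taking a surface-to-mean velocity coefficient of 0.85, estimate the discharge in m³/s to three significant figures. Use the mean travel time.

t̄ = (39.5 + 35.9 + 38.6) / 3 = 38 s
v_surface = L / t̄ = 28.3 / 38 = 0.7447 m/s
v_mean = 0.85 × 0.7447 = 0.6330 m/s
Q = A × v_mean = 19.1 × 0.6330 = 12.09 m³/s

12.1 m³/s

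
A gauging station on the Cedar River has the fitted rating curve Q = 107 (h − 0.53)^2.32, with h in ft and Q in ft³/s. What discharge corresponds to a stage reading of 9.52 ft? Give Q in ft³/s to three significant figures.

Q = 107 × (9.52 − 0.53)^2.32 = 107 × 8.99^2.32 = 17460 ft³/s

17500 ft³/s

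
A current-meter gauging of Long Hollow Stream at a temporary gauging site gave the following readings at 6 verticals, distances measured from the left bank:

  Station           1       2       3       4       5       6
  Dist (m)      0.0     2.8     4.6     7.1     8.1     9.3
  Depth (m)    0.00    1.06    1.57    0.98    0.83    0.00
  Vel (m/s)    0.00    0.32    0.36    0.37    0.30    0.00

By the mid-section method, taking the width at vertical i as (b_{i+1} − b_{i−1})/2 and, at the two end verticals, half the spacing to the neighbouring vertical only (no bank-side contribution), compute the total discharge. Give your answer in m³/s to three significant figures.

2.90 m³/s

w_2 = (4.6 − 0.0)/2 = 2.3 m; q_2 = 0.32 × 1.06 × 2.3 = 0.7802 m³/s
w_3 = (7.1 − 2.8)/2 = 2.15 m; q_3 = 0.36 × 1.57 × 2.15 = 1.215 m³/s
w_4 = (8.1 − 4.6)/2 = 1.75 m; q_4 = 0.37 × 0.98 × 1.75 = 0.6346 m³/s
w_5 = (9.3 − 7.1)/2 = 1.1 m; q_5 = 0.30 × 0.83 × 1.1 = 0.2739 m³/s
Stations 1, 6 contribute zero (depth or velocity is 0).
Q = Σ qᵢ = 2.904 m³/s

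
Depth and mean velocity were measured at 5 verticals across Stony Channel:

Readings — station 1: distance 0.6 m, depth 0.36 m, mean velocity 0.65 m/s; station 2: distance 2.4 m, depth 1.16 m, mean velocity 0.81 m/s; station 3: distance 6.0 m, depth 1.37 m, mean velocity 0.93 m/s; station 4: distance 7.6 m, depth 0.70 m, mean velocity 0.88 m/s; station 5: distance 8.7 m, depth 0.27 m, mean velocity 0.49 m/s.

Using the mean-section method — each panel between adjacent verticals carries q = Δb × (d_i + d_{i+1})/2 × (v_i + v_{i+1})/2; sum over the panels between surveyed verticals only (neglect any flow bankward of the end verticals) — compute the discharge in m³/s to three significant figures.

6.82 m³/s

Panel 1-2: Δb = 1.8 m, d̄ = (0.36+1.16)/2 = 0.76, v̄ = (0.65+0.81)/2 = 0.73 → q = 1.8×0.76×0.73 = 0.9986 m³/s
Panel 2-3: Δb = 3.6 m, d̄ = (1.16+1.37)/2 = 1.265, v̄ = (0.81+0.93)/2 = 0.87 → q = 3.6×1.265×0.87 = 3.962 m³/s
Panel 3-4: Δb = 1.6 m, d̄ = (1.37+0.70)/2 = 1.035, v̄ = (0.93+0.88)/2 = 0.905 → q = 1.6×1.035×0.905 = 1.499 m³/s
Panel 4-5: Δb = 1.1 m, d̄ = (0.70+0.27)/2 = 0.485, v̄ = (0.88+0.49)/2 = 0.685 → q = 1.1×0.485×0.685 = 0.3654 m³/s
Q = Σ q = 6.825 m³/s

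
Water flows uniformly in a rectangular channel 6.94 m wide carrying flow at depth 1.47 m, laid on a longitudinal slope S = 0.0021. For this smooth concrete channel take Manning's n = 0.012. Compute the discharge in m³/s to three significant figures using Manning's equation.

39.8 m³/s

A = b·y = 6.94 × 1.47 = 10.20 m²
P = b + 2y = 6.94 + 2×1.47 = 9.880 m
R = A/P = 10.20/9.880 = 1.033 m
Q = (1/n)·A·R^(2/3)·S^(1/2) = (1/0.012) × 10.20 × 1.033^(2/3) × 0.0021^(1/2) = 39.80 m³/s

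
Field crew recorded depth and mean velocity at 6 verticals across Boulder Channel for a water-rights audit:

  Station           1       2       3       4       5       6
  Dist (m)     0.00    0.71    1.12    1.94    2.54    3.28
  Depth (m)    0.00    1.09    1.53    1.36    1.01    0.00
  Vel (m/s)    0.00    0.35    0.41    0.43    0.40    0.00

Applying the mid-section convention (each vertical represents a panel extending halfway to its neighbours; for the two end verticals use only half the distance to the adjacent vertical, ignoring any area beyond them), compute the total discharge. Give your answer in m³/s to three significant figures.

1.29 m³/s

w_2 = (1.12 − 0.00)/2 = 0.56 m; q_2 = 0.35 × 1.09 × 0.56 = 0.2136 m³/s
w_3 = (1.94 − 0.71)/2 = 0.615 m; q_3 = 0.41 × 1.53 × 0.615 = 0.3858 m³/s
w_4 = (2.54 − 1.12)/2 = 0.71 m; q_4 = 0.43 × 1.36 × 0.71 = 0.4152 m³/s
w_5 = (3.28 − 1.94)/2 = 0.67 m; q_5 = 0.40 × 1.01 × 0.67 = 0.2707 m³/s
Stations 1, 6 contribute zero (depth or velocity is 0).
Q = Σ qᵢ = 1.285 m³/s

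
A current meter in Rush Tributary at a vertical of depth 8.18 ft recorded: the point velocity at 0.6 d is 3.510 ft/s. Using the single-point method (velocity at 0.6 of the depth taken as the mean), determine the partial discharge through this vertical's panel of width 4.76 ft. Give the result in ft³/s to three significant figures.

v̄ = v₀.₆ = 3.510 ft/s
q = v̄ × d × w = 3.510 × 8.18 × 4.76 = 136.7 ft³/s

137 ft³/s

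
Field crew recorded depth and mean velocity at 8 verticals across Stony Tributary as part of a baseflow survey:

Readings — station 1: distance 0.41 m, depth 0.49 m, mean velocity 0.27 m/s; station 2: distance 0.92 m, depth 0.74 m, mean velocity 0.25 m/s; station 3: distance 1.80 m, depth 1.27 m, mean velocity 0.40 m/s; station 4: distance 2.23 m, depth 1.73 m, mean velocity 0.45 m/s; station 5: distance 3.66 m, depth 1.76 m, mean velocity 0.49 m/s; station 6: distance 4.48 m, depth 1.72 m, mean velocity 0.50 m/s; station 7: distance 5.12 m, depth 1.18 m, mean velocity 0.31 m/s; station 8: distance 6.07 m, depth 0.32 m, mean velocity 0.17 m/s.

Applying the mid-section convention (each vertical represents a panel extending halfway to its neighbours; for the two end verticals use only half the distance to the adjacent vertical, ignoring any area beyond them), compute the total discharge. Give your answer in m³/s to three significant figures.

3.13 m³/s

w_1 = (0.92 − 0.41)/2 = 0.255 m; q_1 = 0.27 × 0.49 × 0.255 = 0.03374 m³/s
w_2 = (1.80 − 0.41)/2 = 0.695 m; q_2 = 0.25 × 0.74 × 0.695 = 0.1286 m³/s
w_3 = (2.23 − 0.92)/2 = 0.655 m; q_3 = 0.40 × 1.27 × 0.655 = 0.3327 m³/s
w_4 = (3.66 − 1.80)/2 = 0.93 m; q_4 = 0.45 × 1.73 × 0.93 = 0.7240 m³/s
w_5 = (4.48 − 2.23)/2 = 1.125 m; q_5 = 0.49 × 1.76 × 1.125 = 0.9702 m³/s
w_6 = (5.12 − 3.66)/2 = 0.73 m; q_6 = 0.50 × 1.72 × 0.73 = 0.6278 m³/s
w_7 = (6.07 − 4.48)/2 = 0.795 m; q_7 = 0.31 × 1.18 × 0.795 = 0.2908 m³/s
w_8 = (6.07 − 5.12)/2 = 0.475 m; q_8 = 0.17 × 0.32 × 0.475 = 0.02584 m³/s
Q = Σ qᵢ = 3.134 m³/s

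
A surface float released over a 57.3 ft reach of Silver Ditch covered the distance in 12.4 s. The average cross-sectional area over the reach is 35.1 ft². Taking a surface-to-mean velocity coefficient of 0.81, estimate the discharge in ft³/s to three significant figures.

131 ft³/s

v_surface = L / t̄ = 57.3 / 12.4 = 4.621 ft/s
v_mean = 0.81 × 4.621 = 3.743 ft/s
Q = A × v_mean = 35.1 × 3.743 = 131.4 ft³/s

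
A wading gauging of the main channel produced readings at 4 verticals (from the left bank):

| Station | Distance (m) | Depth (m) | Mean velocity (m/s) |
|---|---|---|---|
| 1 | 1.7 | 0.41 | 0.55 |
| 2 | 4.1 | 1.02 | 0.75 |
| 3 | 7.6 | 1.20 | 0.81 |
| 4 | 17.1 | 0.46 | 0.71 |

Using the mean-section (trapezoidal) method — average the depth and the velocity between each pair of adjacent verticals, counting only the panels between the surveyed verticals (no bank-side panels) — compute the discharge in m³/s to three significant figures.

10.1 m³/s

Panel 1-2: Δb = 2.4 m, d̄ = (0.41+1.02)/2 = 0.715, v̄ = (0.55+0.75)/2 = 0.65 → q = 2.4×0.715×0.65 = 1.115 m³/s
Panel 2-3: Δb = 3.5 m, d̄ = (1.02+1.20)/2 = 1.11, v̄ = (0.75+0.81)/2 = 0.78 → q = 3.5×1.11×0.78 = 3.030 m³/s
Panel 3-4: Δb = 9.5 m, d̄ = (1.20+0.46)/2 = 0.83, v̄ = (0.81+0.71)/2 = 0.76 → q = 9.5×0.83×0.76 = 5.993 m³/s
Q = Σ q = 10.14 m³/s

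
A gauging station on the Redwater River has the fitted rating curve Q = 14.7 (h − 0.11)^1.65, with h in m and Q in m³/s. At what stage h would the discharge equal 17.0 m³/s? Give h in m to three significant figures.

1.20 m

h − h₀ = (Q/C)^(1/b) = (17.0/14.7)^(1/1.65) = 1.092 m
h = 0.11 + 1.092 = 1.202 m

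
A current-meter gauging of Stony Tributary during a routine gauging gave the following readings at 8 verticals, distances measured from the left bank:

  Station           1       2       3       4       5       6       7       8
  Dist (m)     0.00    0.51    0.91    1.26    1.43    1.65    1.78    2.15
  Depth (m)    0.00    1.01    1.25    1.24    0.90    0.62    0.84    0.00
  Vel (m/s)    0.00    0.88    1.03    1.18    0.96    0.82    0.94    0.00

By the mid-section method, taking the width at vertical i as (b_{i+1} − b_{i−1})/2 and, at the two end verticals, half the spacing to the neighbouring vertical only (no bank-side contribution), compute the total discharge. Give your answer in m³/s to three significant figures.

w_2 = (0.91 − 0.00)/2 = 0.455 m; q_2 = 0.88 × 1.01 × 0.455 = 0.4044 m³/s
w_3 = (1.26 − 0.51)/2 = 0.375 m; q_3 = 1.03 × 1.25 × 0.375 = 0.4828 m³/s
w_4 = (1.43 − 0.91)/2 = 0.26 m; q_4 = 1.18 × 1.24 × 0.26 = 0.3804 m³/s
w_5 = (1.65 − 1.26)/2 = 0.195 m; q_5 = 0.96 × 0.90 × 0.195 = 0.1685 m³/s
w_6 = (1.78 − 1.43)/2 = 0.175 m; q_6 = 0.82 × 0.62 × 0.175 = 0.08897 m³/s
w_7 = (2.15 − 1.65)/2 = 0.25 m; q_7 = 0.94 × 0.84 × 0.25 = 0.1974 m³/s
Stations 1, 8 contribute zero (depth or velocity is 0).
Q = Σ qᵢ = 1.722 m³/s

1.72 m³/s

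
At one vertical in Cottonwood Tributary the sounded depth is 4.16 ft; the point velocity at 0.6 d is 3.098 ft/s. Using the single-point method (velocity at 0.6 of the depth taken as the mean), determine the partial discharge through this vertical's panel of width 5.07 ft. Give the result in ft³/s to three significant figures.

v̄ = v₀.₆ = 3.098 ft/s
q = v̄ × d × w = 3.098 × 4.16 × 5.07 = 65.34 ft³/s

65.3 ft³/s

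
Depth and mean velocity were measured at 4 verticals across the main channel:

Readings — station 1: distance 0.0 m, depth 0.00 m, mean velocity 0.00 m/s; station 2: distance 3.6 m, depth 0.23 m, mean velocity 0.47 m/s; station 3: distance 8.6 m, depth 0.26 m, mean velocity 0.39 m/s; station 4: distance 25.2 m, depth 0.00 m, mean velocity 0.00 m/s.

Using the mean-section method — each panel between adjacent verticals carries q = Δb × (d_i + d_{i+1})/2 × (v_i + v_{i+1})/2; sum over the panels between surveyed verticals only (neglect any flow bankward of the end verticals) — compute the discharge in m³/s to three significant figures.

1.04 m³/s

Panel 1-2: Δb = 3.6 m, d̄ = (0.00+0.23)/2 = 0.115, v̄ = (0.00+0.47)/2 = 0.235 → q = 3.6×0.115×0.235 = 0.09729 m³/s
Panel 2-3: Δb = 5 m, d̄ = (0.23+0.26)/2 = 0.245, v̄ = (0.47+0.39)/2 = 0.43 → q = 5×0.245×0.43 = 0.5268 m³/s
Panel 3-4: Δb = 16.6 m, d̄ = (0.26+0.00)/2 = 0.13, v̄ = (0.39+0.00)/2 = 0.195 → q = 16.6×0.13×0.195 = 0.4208 m³/s
Q = Σ q = 1.045 m³/s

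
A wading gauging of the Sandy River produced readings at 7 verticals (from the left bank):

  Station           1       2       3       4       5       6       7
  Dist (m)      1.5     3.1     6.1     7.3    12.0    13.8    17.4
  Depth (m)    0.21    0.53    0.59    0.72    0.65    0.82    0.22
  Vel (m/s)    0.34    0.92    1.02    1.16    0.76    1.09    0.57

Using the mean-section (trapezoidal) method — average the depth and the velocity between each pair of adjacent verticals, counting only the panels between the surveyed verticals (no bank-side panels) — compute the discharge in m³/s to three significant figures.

8.73 m³/s

Panel 1-2: Δb = 1.6 m, d̄ = (0.21+0.53)/2 = 0.37, v̄ = (0.34+0.92)/2 = 0.63 → q = 1.6×0.37×0.63 = 0.3730 m³/s
Panel 2-3: Δb = 3 m, d̄ = (0.53+0.59)/2 = 0.56, v̄ = (0.92+1.02)/2 = 0.97 → q = 3×0.56×0.97 = 1.630 m³/s
Panel 3-4: Δb = 1.2 m, d̄ = (0.59+0.72)/2 = 0.655, v̄ = (1.02+1.16)/2 = 1.09 → q = 1.2×0.655×1.09 = 0.8567 m³/s
Panel 4-5: Δb = 4.7 m, d̄ = (0.72+0.65)/2 = 0.685, v̄ = (1.16+0.76)/2 = 0.96 → q = 4.7×0.685×0.96 = 3.091 m³/s
Panel 5-6: Δb = 1.8 m, d̄ = (0.65+0.82)/2 = 0.735, v̄ = (0.76+1.09)/2 = 0.925 → q = 1.8×0.735×0.925 = 1.224 m³/s
Panel 6-7: Δb = 3.6 m, d̄ = (0.82+0.22)/2 = 0.52, v̄ = (1.09+0.57)/2 = 0.83 → q = 3.6×0.52×0.83 = 1.554 m³/s
Q = Σ q = 8.728 m³/s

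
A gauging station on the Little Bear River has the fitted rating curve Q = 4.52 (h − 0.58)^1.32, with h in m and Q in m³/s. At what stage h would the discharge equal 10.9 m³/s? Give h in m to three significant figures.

2.53 m

h − h₀ = (Q/C)^(1/b) = (10.9/4.52)^(1/1.32) = 1.948 m
h = 0.58 + 1.948 = 2.528 m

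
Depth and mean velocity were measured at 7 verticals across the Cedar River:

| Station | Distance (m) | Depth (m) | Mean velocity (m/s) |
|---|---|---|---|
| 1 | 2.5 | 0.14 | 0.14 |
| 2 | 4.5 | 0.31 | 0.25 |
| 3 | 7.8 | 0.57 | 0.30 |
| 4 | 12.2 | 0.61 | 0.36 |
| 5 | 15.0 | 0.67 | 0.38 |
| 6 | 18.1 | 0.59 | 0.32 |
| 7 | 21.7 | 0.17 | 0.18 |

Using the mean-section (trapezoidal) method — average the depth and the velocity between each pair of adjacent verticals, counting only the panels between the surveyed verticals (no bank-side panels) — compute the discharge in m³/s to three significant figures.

3.03 m³/s

Panel 1-2: Δb = 2 m, d̄ = (0.14+0.31)/2 = 0.225, v̄ = (0.14+0.25)/2 = 0.195 → q = 2×0.225×0.195 = 0.08775 m³/s
Panel 2-3: Δb = 3.3 m, d̄ = (0.31+0.57)/2 = 0.44, v̄ = (0.25+0.30)/2 = 0.275 → q = 3.3×0.44×0.275 = 0.3993 m³/s
Panel 3-4: Δb = 4.4 m, d̄ = (0.57+0.61)/2 = 0.59, v̄ = (0.30+0.36)/2 = 0.33 → q = 4.4×0.59×0.33 = 0.8567 m³/s
Panel 4-5: Δb = 2.8 m, d̄ = (0.61+0.67)/2 = 0.64, v̄ = (0.36+0.38)/2 = 0.37 → q = 2.8×0.64×0.37 = 0.6630 m³/s
Panel 5-6: Δb = 3.1 m, d̄ = (0.67+0.59)/2 = 0.63, v̄ = (0.38+0.32)/2 = 0.35 → q = 3.1×0.63×0.35 = 0.6836 m³/s
Panel 6-7: Δb = 3.6 m, d̄ = (0.59+0.17)/2 = 0.38, v̄ = (0.32+0.18)/2 = 0.25 → q = 3.6×0.38×0.25 = 0.3420 m³/s
Q = Σ q = 3.032 m³/s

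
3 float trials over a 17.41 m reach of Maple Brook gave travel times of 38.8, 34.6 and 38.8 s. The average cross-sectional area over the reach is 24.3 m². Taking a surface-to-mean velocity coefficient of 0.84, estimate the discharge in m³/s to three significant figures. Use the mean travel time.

t̄ = (38.8 + 34.6 + 38.8) / 3 = 37.4 s
v_surface = L / t̄ = 17.41 / 37.4 = 0.4655 m/s
v_mean = 0.84 × 0.4655 = 0.3910 m/s
Q = A × v_mean = 24.3 × 0.3910 = 9.502 m³/s

9.50 m³/s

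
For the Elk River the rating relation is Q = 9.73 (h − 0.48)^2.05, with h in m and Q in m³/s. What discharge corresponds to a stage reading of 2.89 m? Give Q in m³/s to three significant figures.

59.1 m³/s

Q = 9.73 × (2.89 − 0.48)^2.05 = 9.73 × 2.41^2.05 = 59.05 m³/s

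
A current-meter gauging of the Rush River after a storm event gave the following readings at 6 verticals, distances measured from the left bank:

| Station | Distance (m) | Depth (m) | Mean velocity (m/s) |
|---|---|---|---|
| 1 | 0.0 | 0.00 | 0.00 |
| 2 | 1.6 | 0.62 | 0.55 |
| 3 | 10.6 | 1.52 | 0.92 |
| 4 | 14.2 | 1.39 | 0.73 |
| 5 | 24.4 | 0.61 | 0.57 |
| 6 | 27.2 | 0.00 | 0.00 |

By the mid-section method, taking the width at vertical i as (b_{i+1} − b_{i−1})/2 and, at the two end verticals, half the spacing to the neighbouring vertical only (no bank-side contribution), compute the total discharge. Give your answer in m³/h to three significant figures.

71600 m³/h

w_2 = (10.6 − 0.0)/2 = 5.3 m; q_2 = 0.55 × 0.62 × 5.3 = 1.807 m³/s
w_3 = (14.2 − 1.6)/2 = 6.3 m; q_3 = 0.92 × 1.52 × 6.3 = 8.810 m³/s
w_4 = (24.4 − 10.6)/2 = 6.9 m; q_4 = 0.73 × 1.39 × 6.9 = 7.001 m³/s
w_5 = (27.2 − 14.2)/2 = 6.5 m; q_5 = 0.57 × 0.61 × 6.5 = 2.260 m³/s
Stations 1, 6 contribute zero (depth or velocity is 0).
Q = Σ qᵢ = 19.88 m³/s
= 19.88 × 3600 = 71560 m³/h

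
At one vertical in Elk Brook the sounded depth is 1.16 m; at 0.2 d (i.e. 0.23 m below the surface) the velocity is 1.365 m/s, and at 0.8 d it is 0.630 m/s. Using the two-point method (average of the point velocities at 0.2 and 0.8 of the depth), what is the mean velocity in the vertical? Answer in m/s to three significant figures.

v̄ = (1.365 + 0.630) / 2 = 0.9975 m/s

0.998 m/s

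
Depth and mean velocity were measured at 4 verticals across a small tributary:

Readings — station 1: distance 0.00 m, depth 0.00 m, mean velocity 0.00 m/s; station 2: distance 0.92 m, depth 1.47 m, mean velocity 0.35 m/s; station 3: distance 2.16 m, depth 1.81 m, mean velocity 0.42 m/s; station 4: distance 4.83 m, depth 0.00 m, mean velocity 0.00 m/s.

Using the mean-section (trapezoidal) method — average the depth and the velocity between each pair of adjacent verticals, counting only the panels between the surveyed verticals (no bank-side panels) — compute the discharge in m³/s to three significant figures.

Panel 1-2: Δb = 0.92 m, d̄ = (0.00+1.47)/2 = 0.735, v̄ = (0.00+0.35)/2 = 0.175 → q = 0.92×0.735×0.175 = 0.1183 m³/s
Panel 2-3: Δb = 1.24 m, d̄ = (1.47+1.81)/2 = 1.64, v̄ = (0.35+0.42)/2 = 0.385 → q = 1.24×1.64×0.385 = 0.7829 m³/s
Panel 3-4: Δb = 2.67 m, d̄ = (1.81+0.00)/2 = 0.905, v̄ = (0.42+0.00)/2 = 0.21 → q = 2.67×0.905×0.21 = 0.5074 m³/s
Q = Σ q = 1.409 m³/s

1.41 m³/s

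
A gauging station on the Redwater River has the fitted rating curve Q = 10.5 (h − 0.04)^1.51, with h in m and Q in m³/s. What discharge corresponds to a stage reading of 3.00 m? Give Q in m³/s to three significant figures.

Q = 10.5 × (3.00 − 0.04)^1.51 = 10.5 × 2.96^1.51 = 54.06 m³/s

54.1 m³/s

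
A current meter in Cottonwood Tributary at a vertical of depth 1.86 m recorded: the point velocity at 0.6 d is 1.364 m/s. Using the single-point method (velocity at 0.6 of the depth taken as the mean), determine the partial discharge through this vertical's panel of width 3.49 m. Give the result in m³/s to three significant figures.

v̄ = v₀.₆ = 1.364 m/s
q = v̄ × d × w = 1.364 × 1.86 × 3.49 = 8.854 m³/s

8.85 m³/s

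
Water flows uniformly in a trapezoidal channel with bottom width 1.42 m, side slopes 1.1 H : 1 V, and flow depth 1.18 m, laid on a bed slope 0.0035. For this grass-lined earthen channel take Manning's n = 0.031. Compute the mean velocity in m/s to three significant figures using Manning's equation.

A = (b + z·y)·y = (1.42 + 1.1×1.18)×1.18 = 3.207 m²
P = b + 2y√(1+z²) = 1.42 + 2×1.18×√(1+1.1²) = 4.928 m
R = A/P = 3.207/4.928 = 0.6508 m
Q = (1/n)·A·R^(2/3)·S^(1/2) = (1/0.031) × 3.207 × 0.6508^(2/3) × 0.0035^(1/2) = 4.596 m³/s
V = Q/A = 4.596/3.207 = 1.433 m/s

1.43 m/s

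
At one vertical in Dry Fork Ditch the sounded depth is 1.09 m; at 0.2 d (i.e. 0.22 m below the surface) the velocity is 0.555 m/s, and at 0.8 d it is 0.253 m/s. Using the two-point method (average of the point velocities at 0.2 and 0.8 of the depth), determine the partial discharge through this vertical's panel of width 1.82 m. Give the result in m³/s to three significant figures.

0.801 m³/s

v̄ = (0.555 + 0.253) / 2 = 0.4040 m/s
q = v̄ × d × w = 0.4040 × 1.09 × 1.82 = 0.8015 m³/s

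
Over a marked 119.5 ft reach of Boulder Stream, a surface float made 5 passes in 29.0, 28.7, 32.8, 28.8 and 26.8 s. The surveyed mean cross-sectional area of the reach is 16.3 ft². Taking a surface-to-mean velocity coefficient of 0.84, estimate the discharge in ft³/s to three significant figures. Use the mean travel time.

56.0 ft³/s

t̄ = (29.0 + 28.7 + 32.8 + 28.8 + 26.8) / 5 = 29.22 s
v_surface = L / t̄ = 119.5 / 29.22 = 4.090 ft/s
v_mean = 0.84 × 4.090 = 3.435 ft/s
Q = A × v_mean = 16.3 × 3.435 = 56.00 ft³/s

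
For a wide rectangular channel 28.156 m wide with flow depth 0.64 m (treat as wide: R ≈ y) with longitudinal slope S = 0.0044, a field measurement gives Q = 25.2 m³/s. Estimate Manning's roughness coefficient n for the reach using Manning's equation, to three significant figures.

0.0352

A = b·y = 28.156 × 0.64 = 18.02 m²
Wide channel: R ≈ y = 0.64 m
n = (1/Q)·A·R^(2/3)·S^(1/2) = (1/25.2) × 18.02 × 0.7427 × 0.06633 = 0.03523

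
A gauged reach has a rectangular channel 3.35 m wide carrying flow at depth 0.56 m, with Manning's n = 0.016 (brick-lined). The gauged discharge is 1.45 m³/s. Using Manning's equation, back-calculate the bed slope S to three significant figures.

A = b·y = 3.35 × 0.56 = 1.876 m²
P = b + 2y = 3.35 + 2×0.56 = 4.470 m
R = A/P = 1.876/4.470 = 0.4197 m
S = (Q·n / (1·A·R^(2/3)))² = (1.45×0.016 / (1×1.876×0.5606))² = 0.0004867

0.000487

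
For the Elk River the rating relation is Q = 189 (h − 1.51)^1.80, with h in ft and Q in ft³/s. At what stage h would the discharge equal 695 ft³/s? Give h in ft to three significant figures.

3.57 ft

h − h₀ = (Q/C)^(1/b) = (695/189)^(1/1.80) = 2.061 ft
h = 1.51 + 2.061 = 3.571 ft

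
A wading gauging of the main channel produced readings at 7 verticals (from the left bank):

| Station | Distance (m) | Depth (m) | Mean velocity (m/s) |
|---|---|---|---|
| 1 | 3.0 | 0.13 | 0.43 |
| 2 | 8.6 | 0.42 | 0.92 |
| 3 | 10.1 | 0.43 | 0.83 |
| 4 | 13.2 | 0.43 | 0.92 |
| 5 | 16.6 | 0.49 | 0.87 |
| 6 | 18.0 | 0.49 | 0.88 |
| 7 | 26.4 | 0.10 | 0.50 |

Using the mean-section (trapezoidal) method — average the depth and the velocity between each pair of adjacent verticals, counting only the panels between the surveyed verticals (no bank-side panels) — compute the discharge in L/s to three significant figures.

6470 L/s

Panel 1-2: Δb = 5.6 m, d̄ = (0.13+0.42)/2 = 0.275, v̄ = (0.43+0.92)/2 = 0.675 → q = 5.6×0.275×0.675 = 1.040 m³/s
Panel 2-3: Δb = 1.5 m, d̄ = (0.42+0.43)/2 = 0.425, v̄ = (0.92+0.83)/2 = 0.875 → q = 1.5×0.425×0.875 = 0.5578 m³/s
Panel 3-4: Δb = 3.1 m, d̄ = (0.43+0.43)/2 = 0.43, v̄ = (0.83+0.92)/2 = 0.875 → q = 3.1×0.43×0.875 = 1.166 m³/s
Panel 4-5: Δb = 3.4 m, d̄ = (0.43+0.49)/2 = 0.46, v̄ = (0.92+0.87)/2 = 0.895 → q = 3.4×0.46×0.895 = 1.400 m³/s
Panel 5-6: Δb = 1.4 m, d̄ = (0.49+0.49)/2 = 0.49, v̄ = (0.87+0.88)/2 = 0.875 → q = 1.4×0.49×0.875 = 0.6003 m³/s
Panel 6-7: Δb = 8.4 m, d̄ = (0.49+0.10)/2 = 0.295, v̄ = (0.88+0.50)/2 = 0.69 → q = 8.4×0.295×0.69 = 1.710 m³/s
Q = Σ q = 6.474 m³/s
= 6.474 × 1000 = 6474 L/s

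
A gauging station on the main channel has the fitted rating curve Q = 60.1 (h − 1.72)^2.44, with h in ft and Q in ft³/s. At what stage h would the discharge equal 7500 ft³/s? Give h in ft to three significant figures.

h − h₀ = (Q/C)^(1/b) = (7500/60.1)^(1/2.44) = 7.229 ft
h = 1.72 + 7.229 = 8.949 ft

8.95 ft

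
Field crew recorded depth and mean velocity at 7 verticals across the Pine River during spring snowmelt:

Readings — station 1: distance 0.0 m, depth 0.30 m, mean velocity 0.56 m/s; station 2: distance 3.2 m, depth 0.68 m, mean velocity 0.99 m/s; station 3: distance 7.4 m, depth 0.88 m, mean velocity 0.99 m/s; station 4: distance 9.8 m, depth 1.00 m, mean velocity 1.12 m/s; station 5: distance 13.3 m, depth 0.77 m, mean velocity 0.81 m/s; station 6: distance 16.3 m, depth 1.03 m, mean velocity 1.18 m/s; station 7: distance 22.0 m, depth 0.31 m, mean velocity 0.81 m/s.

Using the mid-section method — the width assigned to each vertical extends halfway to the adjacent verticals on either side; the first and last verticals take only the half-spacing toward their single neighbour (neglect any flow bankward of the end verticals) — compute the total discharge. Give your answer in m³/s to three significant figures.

17.0 m³/s

w_1 = (3.2 − 0.0)/2 = 1.6 m; q_1 = 0.56 × 0.30 × 1.6 = 0.2688 m³/s
w_2 = (7.4 − 0.0)/2 = 3.7 m; q_2 = 0.99 × 0.68 × 3.7 = 2.491 m³/s
w_3 = (9.8 − 3.2)/2 = 3.3 m; q_3 = 0.99 × 0.88 × 3.3 = 2.875 m³/s
w_4 = (13.3 − 7.4)/2 = 2.95 m; q_4 = 1.12 × 1.00 × 2.95 = 3.304 m³/s
w_5 = (16.3 − 9.8)/2 = 3.25 m; q_5 = 0.81 × 0.77 × 3.25 = 2.027 m³/s
w_6 = (22.0 − 13.3)/2 = 4.35 m; q_6 = 1.18 × 1.03 × 4.35 = 5.287 m³/s
w_7 = (22.0 − 16.3)/2 = 2.85 m; q_7 = 0.81 × 0.31 × 2.85 = 0.7156 m³/s
Q = Σ qᵢ = 16.97 m³/s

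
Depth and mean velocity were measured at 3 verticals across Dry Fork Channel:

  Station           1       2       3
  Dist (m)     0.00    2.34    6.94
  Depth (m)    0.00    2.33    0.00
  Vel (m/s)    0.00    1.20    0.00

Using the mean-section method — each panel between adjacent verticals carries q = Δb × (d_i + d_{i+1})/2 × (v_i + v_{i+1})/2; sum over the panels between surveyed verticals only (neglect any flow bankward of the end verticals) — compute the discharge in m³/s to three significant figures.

Panel 1-2: Δb = 2.34 m, d̄ = (0.00+2.33)/2 = 1.165, v̄ = (0.00+1.20)/2 = 0.6 → q = 2.34×1.165×0.6 = 1.636 m³/s
Panel 2-3: Δb = 4.6 m, d̄ = (2.33+0.00)/2 = 1.165, v̄ = (1.20+0.00)/2 = 0.6 → q = 4.6×1.165×0.6 = 3.215 m³/s
Q = Σ q = 4.851 m³/s

4.85 m³/s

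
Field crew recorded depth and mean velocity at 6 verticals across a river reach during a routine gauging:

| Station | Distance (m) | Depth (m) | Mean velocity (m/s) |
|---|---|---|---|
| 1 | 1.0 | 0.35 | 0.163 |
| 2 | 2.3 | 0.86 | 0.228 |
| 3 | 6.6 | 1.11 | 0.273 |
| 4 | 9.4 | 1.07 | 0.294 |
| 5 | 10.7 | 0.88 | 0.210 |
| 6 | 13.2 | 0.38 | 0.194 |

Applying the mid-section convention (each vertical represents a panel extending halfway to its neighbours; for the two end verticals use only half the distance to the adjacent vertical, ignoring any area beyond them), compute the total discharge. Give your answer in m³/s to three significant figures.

2.75 m³/s

w_1 = (2.3 − 1.0)/2 = 0.65 m; q_1 = 0.163 × 0.35 × 0.65 = 0.03708 m³/s
w_2 = (6.6 − 1.0)/2 = 2.8 m; q_2 = 0.228 × 0.86 × 2.8 = 0.5490 m³/s
w_3 = (9.4 − 2.3)/2 = 3.55 m; q_3 = 0.273 × 1.11 × 3.55 = 1.076 m³/s
w_4 = (10.7 − 6.6)/2 = 2.05 m; q_4 = 0.294 × 1.07 × 2.05 = 0.6449 m³/s
w_5 = (13.2 − 9.4)/2 = 1.9 m; q_5 = 0.210 × 0.88 × 1.9 = 0.3511 m³/s
w_6 = (13.2 − 10.7)/2 = 1.25 m; q_6 = 0.194 × 0.38 × 1.25 = 0.09215 m³/s
Q = Σ qᵢ = 2.750 m³/s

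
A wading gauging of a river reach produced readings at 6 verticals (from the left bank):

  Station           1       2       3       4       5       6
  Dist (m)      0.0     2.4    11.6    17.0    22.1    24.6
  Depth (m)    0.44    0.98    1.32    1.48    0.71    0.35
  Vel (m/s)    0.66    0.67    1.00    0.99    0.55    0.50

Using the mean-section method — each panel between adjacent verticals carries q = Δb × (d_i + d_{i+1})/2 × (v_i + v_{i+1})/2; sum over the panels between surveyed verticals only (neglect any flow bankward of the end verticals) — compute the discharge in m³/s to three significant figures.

22.5 m³/s

Panel 1-2: Δb = 2.4 m, d̄ = (0.44+0.98)/2 = 0.71, v̄ = (0.66+0.67)/2 = 0.665 → q = 2.4×0.71×0.665 = 1.133 m³/s
Panel 2-3: Δb = 9.2 m, d̄ = (0.98+1.32)/2 = 1.15, v̄ = (0.67+1.00)/2 = 0.835 → q = 9.2×1.15×0.835 = 8.834 m³/s
Panel 3-4: Δb = 5.4 m, d̄ = (1.32+1.48)/2 = 1.4, v̄ = (1.00+0.99)/2 = 0.995 → q = 5.4×1.4×0.995 = 7.522 m³/s
Panel 4-5: Δb = 5.1 m, d̄ = (1.48+0.71)/2 = 1.095, v̄ = (0.99+0.55)/2 = 0.77 → q = 5.1×1.095×0.77 = 4.300 m³/s
Panel 5-6: Δb = 2.5 m, d̄ = (0.71+0.35)/2 = 0.53, v̄ = (0.55+0.50)/2 = 0.525 → q = 2.5×0.53×0.525 = 0.6956 m³/s
Q = Σ q = 22.49 m³/s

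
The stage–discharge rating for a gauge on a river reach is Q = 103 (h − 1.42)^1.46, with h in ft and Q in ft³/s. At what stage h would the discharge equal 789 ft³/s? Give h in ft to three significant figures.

h − h₀ = (Q/C)^(1/b) = (789/103)^(1/1.46) = 4.033 ft
h = 1.42 + 4.033 = 5.453 ft

5.45 ft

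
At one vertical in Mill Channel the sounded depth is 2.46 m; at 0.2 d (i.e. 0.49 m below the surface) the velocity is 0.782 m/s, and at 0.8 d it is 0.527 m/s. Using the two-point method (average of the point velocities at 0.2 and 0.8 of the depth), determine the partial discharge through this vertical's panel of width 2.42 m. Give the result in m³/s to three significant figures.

3.90 m³/s

v̄ = (0.782 + 0.527) / 2 = 0.6545 m/s
q = v̄ × d × w = 0.6545 × 2.46 × 2.42 = 3.896 m³/s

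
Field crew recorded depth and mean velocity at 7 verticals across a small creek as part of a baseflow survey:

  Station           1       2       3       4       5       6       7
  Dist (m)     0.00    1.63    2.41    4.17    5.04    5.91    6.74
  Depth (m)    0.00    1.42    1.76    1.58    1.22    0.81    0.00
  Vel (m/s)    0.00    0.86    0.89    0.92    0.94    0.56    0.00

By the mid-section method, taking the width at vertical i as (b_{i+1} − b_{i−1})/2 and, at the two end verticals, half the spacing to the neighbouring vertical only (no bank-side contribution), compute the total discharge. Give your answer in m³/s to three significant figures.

w_2 = (2.41 − 0.00)/2 = 1.205 m; q_2 = 0.86 × 1.42 × 1.205 = 1.472 m³/s
w_3 = (4.17 − 1.63)/2 = 1.27 m; q_3 = 0.89 × 1.76 × 1.27 = 1.989 m³/s
w_4 = (5.04 − 2.41)/2 = 1.315 m; q_4 = 0.92 × 1.58 × 1.315 = 1.911 m³/s
w_5 = (5.91 − 4.17)/2 = 0.87 m; q_5 = 0.94 × 1.22 × 0.87 = 0.9977 m³/s
w_6 = (6.74 − 5.04)/2 = 0.85 m; q_6 = 0.56 × 0.81 × 0.85 = 0.3856 m³/s
Stations 1, 7 contribute zero (depth or velocity is 0).
Q = Σ qᵢ = 6.756 m³/s

6.76 m³/s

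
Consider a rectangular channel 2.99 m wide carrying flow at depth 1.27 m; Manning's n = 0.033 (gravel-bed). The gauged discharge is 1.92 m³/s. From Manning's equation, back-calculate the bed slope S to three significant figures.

A = b·y = 2.99 × 1.27 = 3.797 m²
P = b + 2y = 2.99 + 2×1.27 = 5.530 m
R = A/P = 3.797/5.530 = 0.6867 m
S = (Q·n / (1·A·R^(2/3)))² = (1.92×0.033 / (1×3.797×0.7783))² = 0.0004596

0.000460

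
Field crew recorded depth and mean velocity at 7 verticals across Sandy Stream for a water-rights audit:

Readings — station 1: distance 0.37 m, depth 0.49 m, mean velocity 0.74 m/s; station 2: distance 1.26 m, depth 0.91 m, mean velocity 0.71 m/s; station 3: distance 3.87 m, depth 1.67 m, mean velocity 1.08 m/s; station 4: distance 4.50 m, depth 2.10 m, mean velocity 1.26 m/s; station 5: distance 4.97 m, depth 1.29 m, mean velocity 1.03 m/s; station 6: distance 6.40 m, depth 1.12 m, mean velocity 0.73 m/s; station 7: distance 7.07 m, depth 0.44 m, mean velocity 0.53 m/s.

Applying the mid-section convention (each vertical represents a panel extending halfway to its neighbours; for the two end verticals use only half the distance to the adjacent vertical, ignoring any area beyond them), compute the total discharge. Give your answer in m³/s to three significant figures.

7.87 m³/s

w_1 = (1.26 − 0.37)/2 = 0.445 m; q_1 = 0.74 × 0.49 × 0.445 = 0.1614 m³/s
w_2 = (3.87 − 0.37)/2 = 1.75 m; q_2 = 0.71 × 0.91 × 1.75 = 1.131 m³/s
w_3 = (4.50 − 1.26)/2 = 1.62 m; q_3 = 1.08 × 1.67 × 1.62 = 2.922 m³/s
w_4 = (4.97 − 3.87)/2 = 0.55 m; q_4 = 1.26 × 2.10 × 0.55 = 1.455 m³/s
w_5 = (6.40 − 4.50)/2 = 0.95 m; q_5 = 1.03 × 1.29 × 0.95 = 1.262 m³/s
w_6 = (7.07 − 4.97)/2 = 1.05 m; q_6 = 0.73 × 1.12 × 1.05 = 0.8585 m³/s
w_7 = (7.07 − 6.40)/2 = 0.335 m; q_7 = 0.53 × 0.44 × 0.335 = 0.07812 m³/s
Q = Σ qᵢ = 7.868 m³/s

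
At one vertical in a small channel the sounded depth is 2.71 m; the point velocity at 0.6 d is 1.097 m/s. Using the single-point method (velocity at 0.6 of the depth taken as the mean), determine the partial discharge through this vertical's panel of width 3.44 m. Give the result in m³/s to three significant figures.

10.2 m³/s

v̄ = v₀.₆ = 1.097 m/s
q = v̄ × d × w = 1.097 × 2.71 × 3.44 = 10.23 m³/s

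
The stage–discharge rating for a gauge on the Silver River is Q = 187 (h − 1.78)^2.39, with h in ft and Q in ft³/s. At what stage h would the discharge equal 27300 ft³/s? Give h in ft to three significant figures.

h − h₀ = (Q/C)^(1/b) = (27300/187)^(1/2.39) = 8.046 ft
h = 1.78 + 8.046 = 9.826 ft

9.83 ft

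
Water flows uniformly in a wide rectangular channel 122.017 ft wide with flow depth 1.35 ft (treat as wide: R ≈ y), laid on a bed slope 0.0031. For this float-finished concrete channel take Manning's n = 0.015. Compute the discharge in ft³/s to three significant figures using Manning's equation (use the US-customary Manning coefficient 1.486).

A = b·y = 122.017 × 1.35 = 164.7 ft²
Wide channel: R ≈ y = 1.35 ft
Q = (1.486/n)·A·R^(2/3)·S^(1/2) = (1.486/0.015) × 164.7 × 1.350^(2/3) × 0.0031^(1/2) = 1110 ft³/s

1110 ft³/s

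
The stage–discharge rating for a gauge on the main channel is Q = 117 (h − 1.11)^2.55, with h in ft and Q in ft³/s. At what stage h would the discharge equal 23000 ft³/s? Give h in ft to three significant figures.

9.04 ft

h − h₀ = (Q/C)^(1/b) = (23000/117)^(1/2.55) = 7.933 ft
h = 1.11 + 7.933 = 9.043 ft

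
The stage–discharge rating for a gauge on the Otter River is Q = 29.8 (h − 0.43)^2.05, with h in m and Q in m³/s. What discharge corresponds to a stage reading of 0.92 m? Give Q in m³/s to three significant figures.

6.90 m³/s

Q = 29.8 × (0.92 − 0.43)^2.05 = 29.8 × 0.49^2.05 = 6.904 m³/s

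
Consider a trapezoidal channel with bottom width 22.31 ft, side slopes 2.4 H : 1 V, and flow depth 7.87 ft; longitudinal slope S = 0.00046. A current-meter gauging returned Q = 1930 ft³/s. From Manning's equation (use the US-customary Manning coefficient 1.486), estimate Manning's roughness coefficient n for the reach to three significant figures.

0.0159

A = (b + z·y)·y = (22.31 + 2.4×7.87)×7.87 = 324.2 ft²
P = b + 2y√(1+z²) = 22.31 + 2×7.87×√(1+2.4²) = 63.23 ft
R = A/P = 324.2/63.23 = 5.127 ft
n = (1.486/Q)·A·R^(2/3)·S^(1/2) = (1.486/1930) × 324.2 × 2.973 × 0.02145 = 0.01592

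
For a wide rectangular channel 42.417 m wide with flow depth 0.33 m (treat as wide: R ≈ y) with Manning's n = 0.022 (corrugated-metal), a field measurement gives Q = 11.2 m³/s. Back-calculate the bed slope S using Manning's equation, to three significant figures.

A = b·y = 42.417 × 0.33 = 14.00 m²
Wide channel: R ≈ y = 0.33 m
S = (Q·n / (1·A·R^(2/3)))² = (11.2×0.022 / (1×14.00×0.4775))² = 0.001359

0.00136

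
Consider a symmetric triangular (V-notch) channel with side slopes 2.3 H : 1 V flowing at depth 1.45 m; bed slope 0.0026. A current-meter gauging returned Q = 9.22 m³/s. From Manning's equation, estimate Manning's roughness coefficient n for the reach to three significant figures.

0.0204

A = z·y² = 2.3×1.45² = 4.836 m²
P = 2y√(1+z²) = 2×1.45×√(1+2.3²) = 7.273 m
R = A/P = 4.836/7.273 = 0.6649 m
n = (1/Q)·A·R^(2/3)·S^(1/2) = (1/9.22) × 4.836 × 0.7618 × 0.05099 = 0.02037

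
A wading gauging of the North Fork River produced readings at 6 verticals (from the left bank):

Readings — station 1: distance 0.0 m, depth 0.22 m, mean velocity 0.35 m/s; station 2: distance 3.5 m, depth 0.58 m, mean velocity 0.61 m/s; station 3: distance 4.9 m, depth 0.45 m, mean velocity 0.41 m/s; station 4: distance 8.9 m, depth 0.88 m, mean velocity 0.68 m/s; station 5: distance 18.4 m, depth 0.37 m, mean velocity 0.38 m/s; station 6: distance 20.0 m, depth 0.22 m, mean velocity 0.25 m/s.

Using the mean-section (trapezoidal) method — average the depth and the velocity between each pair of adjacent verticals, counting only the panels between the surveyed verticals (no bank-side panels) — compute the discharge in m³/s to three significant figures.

Panel 1-2: Δb = 3.5 m, d̄ = (0.22+0.58)/2 = 0.4, v̄ = (0.35+0.61)/2 = 0.48 → q = 3.5×0.4×0.48 = 0.6720 m³/s
Panel 2-3: Δb = 1.4 m, d̄ = (0.58+0.45)/2 = 0.515, v̄ = (0.61+0.41)/2 = 0.51 → q = 1.4×0.515×0.51 = 0.3677 m³/s
Panel 3-4: Δb = 4 m, d̄ = (0.45+0.88)/2 = 0.665, v̄ = (0.41+0.68)/2 = 0.545 → q = 4×0.665×0.545 = 1.450 m³/s
Panel 4-5: Δb = 9.5 m, d̄ = (0.88+0.37)/2 = 0.625, v̄ = (0.68+0.38)/2 = 0.53 → q = 9.5×0.625×0.53 = 3.147 m³/s
Panel 5-6: Δb = 1.6 m, d̄ = (0.37+0.22)/2 = 0.295, v̄ = (0.38+0.25)/2 = 0.315 → q = 1.6×0.295×0.315 = 0.1487 m³/s
Q = Σ q = 5.785 m³/s

5.78 m³/s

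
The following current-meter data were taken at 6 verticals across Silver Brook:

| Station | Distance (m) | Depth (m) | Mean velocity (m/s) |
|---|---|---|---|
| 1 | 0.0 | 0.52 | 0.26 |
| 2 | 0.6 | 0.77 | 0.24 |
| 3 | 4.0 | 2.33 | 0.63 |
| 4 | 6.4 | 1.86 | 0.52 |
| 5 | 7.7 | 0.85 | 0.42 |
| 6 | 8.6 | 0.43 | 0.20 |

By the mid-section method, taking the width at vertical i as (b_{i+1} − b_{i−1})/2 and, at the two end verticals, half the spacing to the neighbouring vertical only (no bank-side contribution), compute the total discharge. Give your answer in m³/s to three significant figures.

w_1 = (0.6 − 0.0)/2 = 0.3 m; q_1 = 0.26 × 0.52 × 0.3 = 0.04056 m³/s
w_2 = (4.0 − 0.0)/2 = 2 m; q_2 = 0.24 × 0.77 × 2 = 0.3696 m³/s
w_3 = (6.4 − 0.6)/2 = 2.9 m; q_3 = 0.63 × 2.33 × 2.9 = 4.257 m³/s
w_4 = (7.7 − 4.0)/2 = 1.85 m; q_4 = 0.52 × 1.86 × 1.85 = 1.789 m³/s
w_5 = (8.6 − 6.4)/2 = 1.1 m; q_5 = 0.42 × 0.85 × 1.1 = 0.3927 m³/s
w_6 = (8.6 − 7.7)/2 = 0.45 m; q_6 = 0.20 × 0.43 × 0.45 = 0.03870 m³/s
Q = Σ qᵢ = 6.888 m³/s

6.89 m³/s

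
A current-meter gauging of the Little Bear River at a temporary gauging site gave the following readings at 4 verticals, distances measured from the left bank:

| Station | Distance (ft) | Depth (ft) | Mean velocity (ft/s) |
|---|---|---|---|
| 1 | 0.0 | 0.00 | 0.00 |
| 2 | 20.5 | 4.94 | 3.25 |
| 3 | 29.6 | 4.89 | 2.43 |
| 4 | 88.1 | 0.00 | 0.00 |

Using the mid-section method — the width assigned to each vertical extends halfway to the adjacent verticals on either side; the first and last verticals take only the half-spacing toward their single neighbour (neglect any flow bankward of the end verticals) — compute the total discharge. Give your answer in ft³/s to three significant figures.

w_2 = (29.6 − 0.0)/2 = 14.8 ft; q_2 = 3.25 × 4.94 × 14.8 = 237.6 ft³/s
w_3 = (88.1 − 20.5)/2 = 33.8 ft; q_3 = 2.43 × 4.89 × 33.8 = 401.6 ft³/s
Stations 1, 4 contribute zero (depth or velocity is 0).
Q = Σ qᵢ = 639.2 ft³/s

639 ft³/s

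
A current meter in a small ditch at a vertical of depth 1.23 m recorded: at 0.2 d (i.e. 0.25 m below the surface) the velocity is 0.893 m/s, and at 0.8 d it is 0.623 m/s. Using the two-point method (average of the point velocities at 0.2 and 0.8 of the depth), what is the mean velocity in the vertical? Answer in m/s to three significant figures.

v̄ = (0.893 + 0.623) / 2 = 0.7580 m/s

0.758 m/s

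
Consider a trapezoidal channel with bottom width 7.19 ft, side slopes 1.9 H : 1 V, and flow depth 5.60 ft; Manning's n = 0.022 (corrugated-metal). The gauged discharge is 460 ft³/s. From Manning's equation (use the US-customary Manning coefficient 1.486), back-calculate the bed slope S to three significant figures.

A = (b + z·y)·y = (7.19 + 1.9×5.60)×5.60 = 99.85 ft²
P = b + 2y√(1+z²) = 7.19 + 2×5.60×√(1+1.9²) = 31.24 ft
R = A/P = 99.85/31.24 = 3.196 ft
S = (Q·n / (1.486·A·R^(2/3)))² = (460×0.022 / (1.486×99.85×2.170))² = 0.0009880

0.000988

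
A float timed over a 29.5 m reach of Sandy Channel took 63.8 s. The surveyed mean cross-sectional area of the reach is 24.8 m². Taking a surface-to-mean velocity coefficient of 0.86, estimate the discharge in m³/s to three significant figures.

9.86 m³/s

v_surface = L / t̄ = 29.5 / 63.8 = 0.4624 m/s
v_mean = 0.86 × 0.4624 = 0.3976 m/s
Q = A × v_mean = 24.8 × 0.3976 = 9.862 m³/s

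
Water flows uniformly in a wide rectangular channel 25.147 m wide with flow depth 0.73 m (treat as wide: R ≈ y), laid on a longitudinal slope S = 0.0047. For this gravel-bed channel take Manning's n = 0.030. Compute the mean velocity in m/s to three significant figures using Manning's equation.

1.85 m/s

A = b·y = 25.147 × 0.73 = 18.36 m²
Wide channel: R ≈ y = 0.73 m
Q = (1/n)·A·R^(2/3)·S^(1/2) = (1/0.030) × 18.36 × 0.7300^(2/3) × 0.0047^(1/2) = 34.01 m³/s
V = Q/A = 34.01/18.36 = 1.853 m/s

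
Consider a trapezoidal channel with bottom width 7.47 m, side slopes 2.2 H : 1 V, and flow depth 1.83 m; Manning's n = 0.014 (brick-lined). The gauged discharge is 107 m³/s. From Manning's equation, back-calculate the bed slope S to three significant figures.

0.00361

A = (b + z·y)·y = (7.47 + 2.2×1.83)×1.83 = 21.04 m²
P = b + 2y√(1+z²) = 7.47 + 2×1.83×√(1+2.2²) = 16.31 m
R = A/P = 21.04/16.31 = 1.289 m
S = (Q·n / (1·A·R^(2/3)))² = (107×0.014 / (1×21.04×1.185))² = 0.003612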